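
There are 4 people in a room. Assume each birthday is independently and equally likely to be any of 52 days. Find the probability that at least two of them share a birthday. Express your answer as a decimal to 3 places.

It's easier to compute the probability that all 4 are distinct.
P(all distinct) = 52/52 · 51/52 · ··· · 49/52 ≈ 0.889.
So the probability of at least one match is 1 − 0.889 = 0.111.

0.111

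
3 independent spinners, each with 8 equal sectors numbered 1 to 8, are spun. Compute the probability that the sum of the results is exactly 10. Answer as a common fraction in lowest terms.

There are 8^3 = 512 equally likely outcomes.
The number of ordered 3-tuples from {1,…,8} summing to 10 is 36.
P(sum = 10) = 36/512 = 9/128.

9/128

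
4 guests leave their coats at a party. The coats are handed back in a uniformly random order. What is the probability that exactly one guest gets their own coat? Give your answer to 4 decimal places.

0.3333

Choose which one is fixed: C(4,1) = 4 ways.
The remaining 3 must have no fixed point: D(3) = 2.
P = 4·2/24 = 1/3 ≈ 0.3333.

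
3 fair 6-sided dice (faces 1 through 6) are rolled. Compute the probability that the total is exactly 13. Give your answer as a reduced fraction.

7/72

There are 6^3 = 216 equally likely outcomes.
The number of ordered 3-tuples from {1,…,6} summing to 13 is 21.
P(sum = 13) = 21/216 = 7/72.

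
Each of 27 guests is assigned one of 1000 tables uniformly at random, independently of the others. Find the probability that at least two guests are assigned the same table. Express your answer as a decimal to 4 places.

It's easier to compute the probability that all 27 are distinct.
P(all distinct) = 1000/1000 · 999/1000 · ··· · 974/1000 ≈ 0.7018.
So the probability of at least one match is 1 − 0.7018 = 0.2982.

0.2982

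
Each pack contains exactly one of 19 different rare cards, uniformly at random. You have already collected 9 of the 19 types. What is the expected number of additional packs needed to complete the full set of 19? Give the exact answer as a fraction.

Starting from 9 distinct types, each trial gives a new one with probability (19−i)/19 when i types are held, so the wait for the next new type is 19/(19−i).
E = 19/10 + 19/9 + 19/8 + 19/7 + 19/6 + 19/5 + 19/4 + 19/3 + 19/2 + 19/1 = 140239/2520.

140239/2520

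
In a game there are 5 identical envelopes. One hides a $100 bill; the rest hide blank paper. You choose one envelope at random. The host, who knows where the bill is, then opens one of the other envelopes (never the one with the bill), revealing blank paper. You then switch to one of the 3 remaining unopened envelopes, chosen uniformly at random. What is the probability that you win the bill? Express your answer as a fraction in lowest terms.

Your original envelope holds the bill with probability 1/5, so the other 4 collectively hold it with probability 4/5.
The host can always find an empty envelope to open, so this doesn't change that 4/5; it is now spread over the 3 remaining unopened envelopes.
P(win by switching) = (4/5) · (1/3) = 4/15.

4/15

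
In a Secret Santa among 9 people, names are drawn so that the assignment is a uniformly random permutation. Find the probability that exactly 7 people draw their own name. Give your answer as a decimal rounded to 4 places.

0.0001

Choose which 7 of the 9 are fixed: C(9,7) = 36 ways.
The remaining 2 must have no fixed point: D(2) = 1.
P = 36·1/362880 = 1/10080 ≈ 0.0001.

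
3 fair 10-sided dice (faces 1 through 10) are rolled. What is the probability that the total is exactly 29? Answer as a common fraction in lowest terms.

There are 10^3 = 1000 equally likely outcomes.
The number of ordered 3-tuples from {1,…,10} summing to 29 is 3.
P(sum = 29) = 3/1000.

3/1000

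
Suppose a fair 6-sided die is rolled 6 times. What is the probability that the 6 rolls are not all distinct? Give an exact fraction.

P(all 6 different) = 6/6 · 5/6 · ··· · 1/6 = 5/324.
P(at least two equal) = 1 − 5/324 = 319/324.

319/324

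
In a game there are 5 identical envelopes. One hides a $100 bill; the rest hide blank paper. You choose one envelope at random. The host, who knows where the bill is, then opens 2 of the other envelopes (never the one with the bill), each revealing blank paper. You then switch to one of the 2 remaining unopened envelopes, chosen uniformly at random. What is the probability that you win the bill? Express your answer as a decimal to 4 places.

Your original envelope holds the bill with probability 1/5, so the other 4 collectively hold it with probability 4/5.
The host can always find 2 empty envelopes to open, so the reveals don't change that 4/5; it is now spread over the 2 remaining unopened envelopes.
P(win by switching) = (4/5) · (1/2) = 2/5 ≈ 0.4000.

0.4000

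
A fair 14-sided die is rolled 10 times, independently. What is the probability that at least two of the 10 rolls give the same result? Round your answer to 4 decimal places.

0.9874

P(all 10 different) = 14/14 · 13/14 · ··· · 5/14 ≈ 0.0126.
P(at least two equal) = 1 − 0.0126 = 0.9874.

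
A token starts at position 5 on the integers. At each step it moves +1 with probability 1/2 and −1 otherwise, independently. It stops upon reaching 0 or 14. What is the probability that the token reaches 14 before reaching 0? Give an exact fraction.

5/14

With a fair step, P(i) = ½P(i−1) + ½P(i+1) with P(0)=0, P(14)=1 has the linear solution P(i) = i/14.
P(5) = 5/14.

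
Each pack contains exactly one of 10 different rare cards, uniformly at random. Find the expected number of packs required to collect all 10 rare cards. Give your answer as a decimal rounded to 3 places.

29.290

After i distinct types are collected, each trial gives a new one with probability (10−i)/10, so the expected wait for the next new type is 10/(10−i).
E = 10/10 + 10/9 + 10/8 + 10/7 + 10/6 + 10/5 + 10/4 + 10/3 + 10/2 + 10/1 = 7381/252 ≈ 29.290.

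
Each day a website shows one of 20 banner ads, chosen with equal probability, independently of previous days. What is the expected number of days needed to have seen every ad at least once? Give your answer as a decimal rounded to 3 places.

71.955

After i distinct types are collected, each trial gives a new one with probability (20−i)/20, so the expected wait for the next new type is 20/(20−i).
E = 20/20 + 20/19 + 20/18 + 20/17 + 20/16 + 20/15 + 20/14 + 20/13 + 20/12 + 20/11 + 20/10 + 20/9 + 20/8 + 20/7 + 20/6 + 20/5 + 20/4 + 20/3 + 20/2 + 20/1 = 279175675/3879876 ≈ 71.955.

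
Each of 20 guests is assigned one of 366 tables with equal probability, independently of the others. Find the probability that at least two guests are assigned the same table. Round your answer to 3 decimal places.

It's easier to compute the probability that all 20 are distinct.
P(all distinct) = 366/366 · 365/366 · ··· · 347/366 ≈ 0.589.
So the probability of at least one match is 1 − 0.589 = 0.411.

0.411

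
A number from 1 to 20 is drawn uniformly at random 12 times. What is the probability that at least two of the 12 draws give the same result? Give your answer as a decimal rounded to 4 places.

P(all 12 different) = 20/20 · 19/20 · ··· · 9/20 ≈ 0.0147.
P(at least two equal) = 1 − 0.0147 = 0.9853.

0.9853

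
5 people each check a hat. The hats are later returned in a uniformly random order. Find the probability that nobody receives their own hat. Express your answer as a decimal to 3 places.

This is the derangement probability: permutations of 5 with no fixed point.
D(5) = 5! · (1 − 1/1! + 1/2! − ··· + (−1)^5/5!) = 44.
P = 44/120 = 11/30 ≈ 0.367.

0.367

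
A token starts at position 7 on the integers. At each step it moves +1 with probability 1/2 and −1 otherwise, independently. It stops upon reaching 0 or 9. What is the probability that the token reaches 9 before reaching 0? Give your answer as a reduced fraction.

7/9

With a fair step, P(i) = ½P(i−1) + ½P(i+1) with P(0)=0, P(9)=1 has the linear solution P(i) = i/9.
P(7) = 7/9.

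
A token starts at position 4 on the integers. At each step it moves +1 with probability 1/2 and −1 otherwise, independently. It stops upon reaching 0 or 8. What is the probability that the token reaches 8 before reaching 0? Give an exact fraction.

With a fair step, P(i) = ½P(i−1) + ½P(i+1) with P(0)=0, P(8)=1 has the linear solution P(i) = i/8.
P(4) = 4/8 = 1/2.

1/2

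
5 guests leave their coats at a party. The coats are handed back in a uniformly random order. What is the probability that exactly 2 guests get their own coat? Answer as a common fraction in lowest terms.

1/6

Choose which 2 of the 5 are fixed: C(5,2) = 10 ways.
The remaining 3 must have no fixed point: D(3) = 2.
P = 10·2/120 = 1/6.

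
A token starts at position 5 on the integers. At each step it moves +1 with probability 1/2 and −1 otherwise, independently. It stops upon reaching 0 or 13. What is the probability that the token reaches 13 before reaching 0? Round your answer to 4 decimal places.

0.3846

With a fair step, P(i) = ½P(i−1) + ½P(i+1) with P(0)=0, P(13)=1 has the linear solution P(i) = i/13.
P(5) = 5/13 ≈ 0.3846.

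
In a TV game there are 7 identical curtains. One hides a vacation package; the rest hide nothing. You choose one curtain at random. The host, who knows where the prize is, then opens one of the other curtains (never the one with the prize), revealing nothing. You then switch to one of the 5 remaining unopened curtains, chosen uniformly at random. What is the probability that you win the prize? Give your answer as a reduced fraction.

6/35

Your original curtain holds the prize with probability 1/7, so the other 6 collectively hold it with probability 6/7.
The host can always find an empty curtain to open, so this doesn't change that 6/7; it is now spread over the 5 remaining unopened curtains.
P(win by switching) = (6/7) · (1/5) = 6/35.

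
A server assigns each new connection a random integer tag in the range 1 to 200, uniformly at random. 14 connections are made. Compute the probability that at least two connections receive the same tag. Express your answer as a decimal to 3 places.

0.372

It's easier to compute the probability that all 14 are distinct.
P(all distinct) = 200/200 · 199/200 · ··· · 187/200 ≈ 0.628.
So the probability of at least one match is 1 − 0.628 = 0.372.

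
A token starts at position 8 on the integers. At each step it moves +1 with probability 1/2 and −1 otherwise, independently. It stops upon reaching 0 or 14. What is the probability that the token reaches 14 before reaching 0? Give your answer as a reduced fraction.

4/7

With a fair step, P(i) = ½P(i−1) + ½P(i+1) with P(0)=0, P(14)=1 has the linear solution P(i) = i/14.
P(8) = 8/14 = 4/7.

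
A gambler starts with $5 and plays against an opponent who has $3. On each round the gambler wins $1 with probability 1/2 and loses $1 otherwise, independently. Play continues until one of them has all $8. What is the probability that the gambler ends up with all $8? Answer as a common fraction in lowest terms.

With a fair step, P(i) = ½P(i−1) + ½P(i+1) with P(0)=0, P(8)=1 has the linear solution P(i) = i/8.
P(5) = 5/8.

5/8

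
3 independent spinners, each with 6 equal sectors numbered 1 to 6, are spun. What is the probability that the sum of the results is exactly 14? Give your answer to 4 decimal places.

There are 6^3 = 216 equally likely outcomes.
The number of ordered 3-tuples from {1,…,6} summing to 14 is 15.
P(sum = 14) = 15/216 = 5/72 ≈ 0.0694.

0.0694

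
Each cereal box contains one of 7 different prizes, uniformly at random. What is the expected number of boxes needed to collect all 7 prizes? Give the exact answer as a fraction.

After i distinct types are collected, each trial gives a new one with probability (7−i)/7, so the expected wait for the next new type is 7/(7−i).
E = 7/7 + 7/6 + 7/5 + 7/4 + 7/3 + 7/2 + 7/1 = 363/20.

363/20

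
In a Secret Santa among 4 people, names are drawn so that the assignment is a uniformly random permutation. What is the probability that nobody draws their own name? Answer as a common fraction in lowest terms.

3/8

This is the derangement probability: permutations of 4 with no fixed point.
D(4) = 4! · (1 − 1/1! + 1/2! − ··· + (−1)^4/4!) = 9.
P = 9/24 = 3/8.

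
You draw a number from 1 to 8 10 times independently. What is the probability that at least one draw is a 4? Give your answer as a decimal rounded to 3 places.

0.737

P(no draw is a 4) = (7/8)^10 ≈ 0.263.
P(at least one) = 1 − 0.263 = 0.737.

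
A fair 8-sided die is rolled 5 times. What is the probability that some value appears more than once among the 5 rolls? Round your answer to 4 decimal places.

0.7949

P(all 5 different) = 8/8 · 7/8 · ··· · 4/8 ≈ 0.2051.
P(at least two equal) = 1 − 0.2051 = 0.7949.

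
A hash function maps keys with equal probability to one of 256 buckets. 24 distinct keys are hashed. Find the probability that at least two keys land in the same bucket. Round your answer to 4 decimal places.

0.6713

It's easier to compute the probability that all 24 are distinct.
P(all distinct) = 256/256 · 255/256 · ··· · 233/256 ≈ 0.3287.
So the probability of at least one match is 1 − 0.3287 = 0.6713.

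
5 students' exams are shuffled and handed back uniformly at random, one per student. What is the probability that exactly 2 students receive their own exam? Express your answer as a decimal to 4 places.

Choose which 2 of the 5 are fixed: C(5,2) = 10 ways.
The remaining 3 must have no fixed point: D(3) = 2.
P = 10·2/120 = 1/6 ≈ 0.1667.

0.1667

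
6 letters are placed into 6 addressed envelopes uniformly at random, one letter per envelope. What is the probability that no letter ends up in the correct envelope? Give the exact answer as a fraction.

53/144

This is the derangement probability: permutations of 6 with no fixed point.
D(6) = 6! · (1 − 1/1! + 1/2! − ··· + (−1)^6/6!) = 265.
P = 265/720 = 53/144.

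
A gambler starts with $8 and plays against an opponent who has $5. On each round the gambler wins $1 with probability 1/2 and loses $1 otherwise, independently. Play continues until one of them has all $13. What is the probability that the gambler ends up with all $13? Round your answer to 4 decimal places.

With a fair step, P(i) = ½P(i−1) + ½P(i+1) with P(0)=0, P(13)=1 has the linear solution P(i) = i/13.
P(8) = 8/13 ≈ 0.6154.

0.6154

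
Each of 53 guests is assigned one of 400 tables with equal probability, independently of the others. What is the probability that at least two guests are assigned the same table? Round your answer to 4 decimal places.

It's easier to compute the probability that all 53 are distinct.
P(all distinct) = 400/400 · 399/400 · ··· · 348/400 ≈ 0.0271.
So the probability of at least one match is 1 − 0.0271 = 0.9729.

0.9729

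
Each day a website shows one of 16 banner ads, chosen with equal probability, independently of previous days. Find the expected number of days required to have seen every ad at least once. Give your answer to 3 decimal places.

After i distinct types are collected, each trial gives a new one with probability (16−i)/16, so the expected wait for the next new type is 16/(16−i).
E = 16/16 + 16/15 + 16/14 + 16/13 + 16/12 + 16/11 + 16/10 + 16/9 + 16/8 + 16/7 + 16/6 + 16/5 + 16/4 + 16/3 + 16/2 + 16/1 = 2436559/45045 ≈ 54.092.

54.092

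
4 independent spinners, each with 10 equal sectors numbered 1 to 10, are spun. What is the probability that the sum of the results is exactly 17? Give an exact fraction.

6/125

There are 10^4 = 10000 equally likely outcomes.
The number of ordered 4-tuples from {1,…,10} summing to 17 is 480.
P(sum = 17) = 480/10000 = 6/125.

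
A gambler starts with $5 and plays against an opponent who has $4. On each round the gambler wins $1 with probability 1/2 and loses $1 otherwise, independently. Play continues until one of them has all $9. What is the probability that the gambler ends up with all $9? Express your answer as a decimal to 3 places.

With a fair step, P(i) = ½P(i−1) + ½P(i+1) with P(0)=0, P(9)=1 has the linear solution P(i) = i/9.
P(5) = 5/9 ≈ 0.556.

0.556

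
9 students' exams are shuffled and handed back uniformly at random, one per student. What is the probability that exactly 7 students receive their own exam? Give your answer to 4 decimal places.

0.0001

Choose which 7 of the 9 are fixed: C(9,7) = 36 ways.
The remaining 2 must have no fixed point: D(2) = 1.
P = 36·1/362880 = 1/10080 ≈ 0.0001.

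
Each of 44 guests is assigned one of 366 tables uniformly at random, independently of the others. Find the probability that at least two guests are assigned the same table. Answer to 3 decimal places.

0.932

It's easier to compute the probability that all 44 are distinct.
P(all distinct) = 366/366 · 365/366 · ··· · 323/366 ≈ 0.068.
So the probability of at least one match is 1 − 0.068 = 0.932.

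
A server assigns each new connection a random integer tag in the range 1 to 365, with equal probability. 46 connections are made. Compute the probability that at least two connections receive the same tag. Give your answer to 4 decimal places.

0.9483

It's easier to compute the probability that all 46 are distinct.
P(all distinct) = 365/365 · 364/365 · ··· · 320/365 ≈ 0.0517.
So the probability of at least one match is 1 − 0.0517 = 0.9483.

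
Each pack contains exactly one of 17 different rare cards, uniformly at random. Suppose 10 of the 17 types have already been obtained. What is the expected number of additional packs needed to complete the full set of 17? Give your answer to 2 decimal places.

44.08

Starting from 10 distinct types, each trial gives a new one with probability (17−i)/17 when i types are held, so the wait for the next new type is 17/(17−i).
E = 17/7 + 17/6 + 17/5 + 17/4 + 17/3 + 17/2 + 17/1 = 6171/140 ≈ 44.08.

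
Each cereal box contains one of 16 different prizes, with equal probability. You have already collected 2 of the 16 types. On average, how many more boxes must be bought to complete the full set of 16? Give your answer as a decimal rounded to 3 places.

Starting from 2 distinct types, each trial gives a new one with probability (16−i)/16 when i types are held, so the wait for the next new type is 16/(16−i).
E = 16/14 + 16/13 + 16/12 + 16/11 + 16/10 + 16/9 + 16/8 + 16/7 + 16/6 + 16/5 + 16/4 + 16/3 + 16/2 + 16/1 = 2343466/45045 ≈ 52.025.

52.025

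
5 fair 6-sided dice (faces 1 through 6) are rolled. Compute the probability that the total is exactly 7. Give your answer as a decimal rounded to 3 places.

There are 6^5 = 7776 equally likely outcomes.
The number of ordered 5-tuples from {1,…,6} summing to 7 is 15.
P(sum = 7) = 15/7776 = 5/2592 ≈ 0.002.

0.002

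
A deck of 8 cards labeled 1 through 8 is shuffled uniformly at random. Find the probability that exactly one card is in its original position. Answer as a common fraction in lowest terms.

103/280

Choose which one is fixed: C(8,1) = 8 ways.
The remaining 7 must have no fixed point: D(7) = 1854.
P = 8·1854/40320 = 103/280.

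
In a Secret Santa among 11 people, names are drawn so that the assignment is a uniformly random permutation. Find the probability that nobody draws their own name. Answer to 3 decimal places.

0.368

This is the derangement probability: permutations of 11 with no fixed point.
D(11) = 11! · (1 − 1/1! + 1/2! − ··· + (−1)^11/11!) = 14684570.
P = 14684570/39916800 = 1468457/3991680 ≈ 0.368.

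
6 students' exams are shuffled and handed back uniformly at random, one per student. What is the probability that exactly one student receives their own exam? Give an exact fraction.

Choose which one is fixed: C(6,1) = 6 ways.
The remaining 5 must have no fixed point: D(5) = 44.
P = 6·44/720 = 11/30.

11/30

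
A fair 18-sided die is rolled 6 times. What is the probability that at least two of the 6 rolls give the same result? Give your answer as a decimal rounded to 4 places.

0.6070

P(all 6 different) = 18/18 · 17/18 · ··· · 13/18 ≈ 0.3930.
P(at least two equal) = 1 − 0.3930 = 0.6070.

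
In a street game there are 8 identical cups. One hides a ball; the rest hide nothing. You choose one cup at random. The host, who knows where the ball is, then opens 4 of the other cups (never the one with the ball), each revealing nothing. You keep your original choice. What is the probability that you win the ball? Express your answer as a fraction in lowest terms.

1/8

The host can always open 4 empty cups regardless of your choice, so the reveals give no information about your original cup.
P(win by staying) = 1/8.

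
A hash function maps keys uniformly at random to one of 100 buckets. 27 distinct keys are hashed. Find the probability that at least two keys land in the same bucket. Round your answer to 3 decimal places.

It's easier to compute the probability that all 27 are distinct.
P(all distinct) = 100/100 · 99/100 · ··· · 74/100 ≈ 0.021.
So the probability of at least one match is 1 − 0.021 = 0.979.

0.979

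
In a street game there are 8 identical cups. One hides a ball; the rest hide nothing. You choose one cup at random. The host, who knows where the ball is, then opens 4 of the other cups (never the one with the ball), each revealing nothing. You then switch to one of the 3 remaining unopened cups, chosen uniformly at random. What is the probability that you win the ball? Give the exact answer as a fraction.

Your original cup holds the ball with probability 1/8, so the other 7 collectively hold it with probability 7/8.
The host can always find 4 empty cups to open, so the reveals don't change that 7/8; it is now spread over the 3 remaining unopened cups.
P(win by switching) = (7/8) · (1/3) = 7/24.

7/24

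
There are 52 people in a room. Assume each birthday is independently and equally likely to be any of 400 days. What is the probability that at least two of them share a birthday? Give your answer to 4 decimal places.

0.9688

It's easier to compute the probability that all 52 are distinct.
P(all distinct) = 400/400 · 399/400 · ··· · 349/400 ≈ 0.0312.
So the probability of at least one match is 1 − 0.0312 = 0.9688.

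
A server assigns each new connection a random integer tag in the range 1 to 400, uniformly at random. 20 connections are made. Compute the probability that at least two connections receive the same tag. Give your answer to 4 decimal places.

It's easier to compute the probability that all 20 are distinct.
P(all distinct) = 400/400 · 399/400 · ··· · 381/400 ≈ 0.6170.
So the probability of at least one match is 1 − 0.6170 = 0.3830.

0.3830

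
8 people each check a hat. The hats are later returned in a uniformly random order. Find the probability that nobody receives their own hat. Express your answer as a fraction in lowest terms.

2119/5760

This is the derangement probability: permutations of 8 with no fixed point.
D(8) = 8! · (1 − 1/1! + 1/2! − ··· + (−1)^8/8!) = 14833.
P = 14833/40320 = 2119/5760.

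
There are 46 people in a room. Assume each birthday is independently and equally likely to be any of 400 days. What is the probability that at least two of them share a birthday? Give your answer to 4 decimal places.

It's easier to compute the probability that all 46 are distinct.
P(all distinct) = 400/400 · 399/400 · ··· · 355/400 ≈ 0.0678.
So the probability of at least one match is 1 − 0.0678 = 0.9322.

0.9322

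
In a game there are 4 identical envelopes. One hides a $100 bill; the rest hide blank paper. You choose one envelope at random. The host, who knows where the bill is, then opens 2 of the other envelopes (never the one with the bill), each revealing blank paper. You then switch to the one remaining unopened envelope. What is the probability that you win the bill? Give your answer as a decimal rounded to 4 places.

Your original envelope holds the bill with probability 1/4, so the other 3 collectively hold it with probability 3/4.
The host can always find 2 empty envelopes to open, so the reveals don't change that 3/4; it is now spread over the 1 remaining unopened envelope.
P(win by switching) = (3/4) · (1/1) = 3/4 ≈ 0.7500.

0.7500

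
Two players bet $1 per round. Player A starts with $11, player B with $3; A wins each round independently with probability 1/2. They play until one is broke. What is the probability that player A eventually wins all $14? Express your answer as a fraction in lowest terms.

11/14

With a fair step, P(i) = ½P(i−1) + ½P(i+1) with P(0)=0, P(14)=1 has the linear solution P(i) = i/14.
P(11) = 11/14.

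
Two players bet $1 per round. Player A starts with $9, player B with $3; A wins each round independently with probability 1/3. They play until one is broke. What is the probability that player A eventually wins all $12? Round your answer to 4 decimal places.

Let r = q/p = (2/3)/(1/3) = 2. The recurrence P(i) = p·P(i+1) + q·P(i−1) with P(0)=0, P(12)=1 gives P(i) = (1 − r^i)/(1 − r^12).
P(9) = (1 − (2)^9) / (1 − (2)^12) = 73/585 ≈ 0.1248.

0.1248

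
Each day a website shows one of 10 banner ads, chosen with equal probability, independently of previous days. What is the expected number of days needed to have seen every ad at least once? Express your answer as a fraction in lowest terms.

7381/252

After i distinct types are collected, each trial gives a new one with probability (10−i)/10, so the expected wait for the next new type is 10/(10−i).
E = 10/10 + 10/9 + 10/8 + 10/7 + 10/6 + 10/5 + 10/4 + 10/3 + 10/2 + 10/1 = 7381/252.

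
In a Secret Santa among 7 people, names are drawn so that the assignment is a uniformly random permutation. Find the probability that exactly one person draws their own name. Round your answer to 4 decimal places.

Choose which one is fixed: C(7,1) = 7 ways.
The remaining 6 must have no fixed point: D(6) = 265.
P = 7·265/5040 = 53/144 ≈ 0.3681.

0.3681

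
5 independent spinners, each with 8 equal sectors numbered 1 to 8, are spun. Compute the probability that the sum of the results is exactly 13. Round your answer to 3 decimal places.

0.015

There are 8^5 = 32768 equally likely outcomes.
The number of ordered 5-tuples from {1,…,8} summing to 13 is 490.
P(sum = 13) = 490/32768 = 245/16384 ≈ 0.015.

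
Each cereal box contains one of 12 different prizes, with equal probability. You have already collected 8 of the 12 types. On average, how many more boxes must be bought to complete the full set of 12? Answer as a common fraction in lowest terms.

25

Starting from 8 distinct types, each trial gives a new one with probability (12−i)/12 when i types are held, so the wait for the next new type is 12/(12−i).
E = 12/4 + 12/3 + 12/2 + 12/1 = 25.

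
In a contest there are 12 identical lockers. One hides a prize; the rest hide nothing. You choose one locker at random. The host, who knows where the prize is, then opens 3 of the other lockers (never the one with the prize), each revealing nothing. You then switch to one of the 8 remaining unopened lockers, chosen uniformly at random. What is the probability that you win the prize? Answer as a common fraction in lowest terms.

Your original locker holds the prize with probability 1/12, so the other 11 collectively hold it with probability 11/12.
The host can always find 3 empty lockers to open, so the reveals don't change that 11/12; it is now spread over the 8 remaining unopened lockers.
P(win by switching) = (11/12) · (1/8) = 11/96.

11/96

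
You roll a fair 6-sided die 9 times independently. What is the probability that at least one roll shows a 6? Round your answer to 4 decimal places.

0.8062

P(no roll shows a 6) = (5/6)^9 ≈ 0.1938.
P(at least one) = 1 − 0.1938 = 0.8062.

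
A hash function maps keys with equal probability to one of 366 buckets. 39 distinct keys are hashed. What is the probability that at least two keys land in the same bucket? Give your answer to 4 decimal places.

It's easier to compute the probability that all 39 are distinct.
P(all distinct) = 366/366 · 365/366 · ··· · 328/366 ≈ 0.1225.
So the probability of at least one match is 1 − 0.1225 = 0.8775.

0.8775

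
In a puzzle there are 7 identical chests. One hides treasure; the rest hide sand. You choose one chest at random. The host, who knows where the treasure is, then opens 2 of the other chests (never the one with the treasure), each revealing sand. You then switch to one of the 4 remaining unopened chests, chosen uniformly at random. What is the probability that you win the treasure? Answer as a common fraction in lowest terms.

3/14

Your original chest holds the treasure with probability 1/7, so the other 6 collectively hold it with probability 6/7.
The host can always find 2 empty chests to open, so the reveals don't change that 6/7; it is now spread over the 4 remaining unopened chests.
P(win by switching) = (6/7) · (1/4) = 3/14.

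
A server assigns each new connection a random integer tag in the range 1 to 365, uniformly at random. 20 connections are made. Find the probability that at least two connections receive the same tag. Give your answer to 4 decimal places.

0.4114

It's easier to compute the probability that all 20 are distinct.
P(all distinct) = 365/365 · 364/365 · ··· · 346/365 ≈ 0.5886.
So the probability of at least one match is 1 − 0.5886 = 0.4114.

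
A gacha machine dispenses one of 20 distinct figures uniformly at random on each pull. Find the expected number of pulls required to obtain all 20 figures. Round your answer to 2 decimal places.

71.95

After i distinct types are collected, each trial gives a new one with probability (20−i)/20, so the expected wait for the next new type is 20/(20−i).
E = 20/20 + 20/19 + 20/18 + 20/17 + 20/16 + 20/15 + 20/14 + 20/13 + 20/12 + 20/11 + 20/10 + 20/9 + 20/8 + 20/7 + 20/6 + 20/5 + 20/4 + 20/3 + 20/2 + 20/1 = 279175675/3879876 ≈ 71.95.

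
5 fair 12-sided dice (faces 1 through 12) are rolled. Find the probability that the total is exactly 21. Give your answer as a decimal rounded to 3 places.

There are 12^5 = 248832 equally likely outcomes.
The number of ordered 5-tuples from {1,…,12} summing to 21 is 4495.
P(sum = 21) = 4495/248832 ≈ 0.018.

0.018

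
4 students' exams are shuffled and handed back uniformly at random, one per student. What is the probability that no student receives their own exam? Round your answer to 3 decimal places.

0.375

This is the derangement probability: permutations of 4 with no fixed point.
D(4) = 4! · (1 − 1/1! + 1/2! − ··· + (−1)^4/4!) = 9.
P = 9/24 = 3/8 ≈ 0.375.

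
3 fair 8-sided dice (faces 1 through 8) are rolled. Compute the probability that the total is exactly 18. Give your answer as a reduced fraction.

There are 8^3 = 512 equally likely outcomes.
The number of ordered 3-tuples from {1,…,8} summing to 18 is 28.
P(sum = 18) = 28/512 = 7/128.

7/128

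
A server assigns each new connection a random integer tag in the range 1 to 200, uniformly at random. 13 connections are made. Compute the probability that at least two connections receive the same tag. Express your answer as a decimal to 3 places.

It's easier to compute the probability that all 13 are distinct.
P(all distinct) = 200/200 · 199/200 · ··· · 188/200 ≈ 0.671.
So the probability of at least one match is 1 − 0.671 = 0.329.

0.329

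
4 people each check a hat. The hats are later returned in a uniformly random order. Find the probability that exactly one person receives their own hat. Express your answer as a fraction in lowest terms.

Choose which one is fixed: C(4,1) = 4 ways.
The remaining 3 must have no fixed point: D(3) = 2.
P = 4·2/24 = 1/3.

1/3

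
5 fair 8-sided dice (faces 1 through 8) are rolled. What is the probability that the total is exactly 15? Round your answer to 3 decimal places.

0.028

There are 8^5 = 32768 equally likely outcomes.
The number of ordered 5-tuples from {1,…,8} summing to 15 is 926.
P(sum = 15) = 926/32768 = 463/16384 ≈ 0.028.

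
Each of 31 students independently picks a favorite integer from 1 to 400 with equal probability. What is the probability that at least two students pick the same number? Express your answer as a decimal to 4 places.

0.6968

It's easier to compute the probability that all 31 are distinct.
P(all distinct) = 400/400 · 399/400 · ··· · 370/400 ≈ 0.3032.
So the probability of at least one match is 1 − 0.3032 = 0.6968.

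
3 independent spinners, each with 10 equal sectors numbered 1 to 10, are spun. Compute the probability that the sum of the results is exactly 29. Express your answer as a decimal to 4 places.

There are 10^3 = 1000 equally likely outcomes.
The number of ordered 3-tuples from {1,…,10} summing to 29 is 3.
P(sum = 29) = 3/1000 ≈ 0.0030.

0.0030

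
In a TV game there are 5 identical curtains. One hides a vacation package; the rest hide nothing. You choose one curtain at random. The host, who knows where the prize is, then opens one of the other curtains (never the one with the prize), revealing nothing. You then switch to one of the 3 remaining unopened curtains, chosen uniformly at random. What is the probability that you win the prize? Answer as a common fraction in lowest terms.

4/15

Your original curtain holds the prize with probability 1/5, so the other 4 collectively hold it with probability 4/5.
The host can always find an empty curtain to open, so this doesn't change that 4/5; it is now spread over the 3 remaining unopened curtains.
P(win by switching) = (4/5) · (1/3) = 4/15.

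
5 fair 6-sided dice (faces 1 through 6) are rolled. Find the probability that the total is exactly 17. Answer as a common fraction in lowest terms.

There are 6^5 = 7776 equally likely outcomes.
The number of ordered 5-tuples from {1,…,6} summing to 17 is 780.
P(sum = 17) = 780/7776 = 65/648.

65/648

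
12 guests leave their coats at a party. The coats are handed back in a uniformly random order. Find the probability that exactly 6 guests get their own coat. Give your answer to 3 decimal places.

Choose which 6 of the 12 are fixed: C(12,6) = 924 ways.
The remaining 6 must have no fixed point: D(6) = 265.
P = 924·265/479001600 = 53/103680 ≈ 0.001.

0.001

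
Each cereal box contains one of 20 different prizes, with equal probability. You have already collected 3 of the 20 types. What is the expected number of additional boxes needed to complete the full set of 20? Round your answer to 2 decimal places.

68.79

Starting from 3 distinct types, each trial gives a new one with probability (20−i)/20 when i types are held, so the wait for the next new type is 20/(20−i).
E = 20/17 + 20/16 + 20/15 + 20/14 + 20/13 + 20/12 + 20/11 + 20/10 + 20/9 + 20/8 + 20/7 + 20/6 + 20/5 + 20/4 + 20/3 + 20/2 + 20/1 = 42142223/612612 ≈ 68.79.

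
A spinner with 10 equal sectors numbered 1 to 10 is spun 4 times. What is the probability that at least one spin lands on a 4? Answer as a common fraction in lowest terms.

3439/10000

P(no spin lands on a 4) = (9/10)^4 = 6561/10000.
P(at least one) = 1 − 6561/10000 = 3439/10000.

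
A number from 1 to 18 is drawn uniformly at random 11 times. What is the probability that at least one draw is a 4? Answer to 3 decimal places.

0.467

P(no draw is a 4) = (17/18)^11 ≈ 0.533.
P(at least one) = 1 − 0.533 = 0.467.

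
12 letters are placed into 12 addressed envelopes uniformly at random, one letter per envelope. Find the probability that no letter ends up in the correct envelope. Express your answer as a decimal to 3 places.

This is the derangement probability: permutations of 12 with no fixed point.
D(12) = 12! · (1 − 1/1! + 1/2! − ··· + (−1)^12/12!) = 176214841.
P = 176214841/479001600 = 16019531/43545600 ≈ 0.368.

0.368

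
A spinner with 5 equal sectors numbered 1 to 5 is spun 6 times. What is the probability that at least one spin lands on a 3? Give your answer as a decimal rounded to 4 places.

P(no spin lands on a 3) = (4/5)^6 ≈ 0.2621.
P(at least one) = 1 − 0.2621 = 0.7379.

0.7379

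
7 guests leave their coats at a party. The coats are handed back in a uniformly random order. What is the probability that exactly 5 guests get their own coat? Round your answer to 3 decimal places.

Choose which 5 of the 7 are fixed: C(7,5) = 21 ways.
The remaining 2 must have no fixed point: D(2) = 1.
P = 21·1/5040 = 1/240 ≈ 0.004.

0.004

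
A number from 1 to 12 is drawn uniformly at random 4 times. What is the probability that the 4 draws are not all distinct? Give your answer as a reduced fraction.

P(all 4 different) = 12/12 · 11/12 · ··· · 9/12 = 55/96.
P(at least two equal) = 1 − 55/96 = 41/96.

41/96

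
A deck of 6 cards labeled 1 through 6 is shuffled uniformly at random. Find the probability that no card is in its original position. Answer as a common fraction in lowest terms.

53/144

This is the derangement probability: permutations of 6 with no fixed point.
D(6) = 6! · (1 − 1/1! + 1/2! − ··· + (−1)^6/6!) = 265.
P = 265/720 = 53/144.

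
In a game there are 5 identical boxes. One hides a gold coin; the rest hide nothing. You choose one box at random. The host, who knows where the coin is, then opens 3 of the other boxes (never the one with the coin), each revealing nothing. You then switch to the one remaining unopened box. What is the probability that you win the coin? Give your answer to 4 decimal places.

0.8000

Your original box holds the coin with probability 1/5, so the other 4 collectively hold it with probability 4/5.
The host can always find 3 empty boxes to open, so the reveals don't change that 4/5; it is now spread over the 1 remaining unopened box.
P(win by switching) = (4/5) · (1/1) = 4/5 ≈ 0.8000.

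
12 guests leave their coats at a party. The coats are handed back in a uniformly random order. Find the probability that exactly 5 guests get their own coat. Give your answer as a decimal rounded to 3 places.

Choose which 5 of the 12 are fixed: C(12,5) = 792 ways.
The remaining 7 must have no fixed point: D(7) = 1854.
P = 792·1854/479001600 = 103/33600 ≈ 0.003.

0.003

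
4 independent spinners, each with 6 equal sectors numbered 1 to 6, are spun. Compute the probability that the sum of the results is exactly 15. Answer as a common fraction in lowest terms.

There are 6^4 = 1296 equally likely outcomes.
The number of ordered 4-tuples from {1,…,6} summing to 15 is 140.
P(sum = 15) = 140/1296 = 35/324.

35/324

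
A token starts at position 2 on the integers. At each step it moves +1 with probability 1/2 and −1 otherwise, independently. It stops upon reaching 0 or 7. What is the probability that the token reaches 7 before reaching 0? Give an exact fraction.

With a fair step, P(i) = ½P(i−1) + ½P(i+1) with P(0)=0, P(7)=1 has the linear solution P(i) = i/7.
P(2) = 2/7.

2/7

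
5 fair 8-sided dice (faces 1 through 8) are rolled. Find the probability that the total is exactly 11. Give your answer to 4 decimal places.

There are 8^5 = 32768 equally likely outcomes.
The number of ordered 5-tuples from {1,…,8} summing to 11 is 210.
P(sum = 11) = 210/32768 = 105/16384 ≈ 0.0064.

0.0064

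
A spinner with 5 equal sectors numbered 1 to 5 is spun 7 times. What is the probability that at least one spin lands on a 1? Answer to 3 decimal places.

P(no spin lands on a 1) = (4/5)^7 ≈ 0.210.
P(at least one) = 1 − 0.210 = 0.790.

0.790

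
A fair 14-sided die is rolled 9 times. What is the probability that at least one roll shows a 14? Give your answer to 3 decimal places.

P(no roll shows a 14) = (13/14)^9 ≈ 0.513.
P(at least one) = 1 − 0.513 = 0.487.

0.487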